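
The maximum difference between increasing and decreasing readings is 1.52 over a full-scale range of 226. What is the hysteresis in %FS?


Hysteresis = (max difference / full scale) * 100%.
H = (1.52 / 226) * 100
H = 0.673 %FS

0.673 %FS


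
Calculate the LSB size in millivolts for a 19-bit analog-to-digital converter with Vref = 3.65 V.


The resolution (LSB) of an ADC is Vref / 2^n.
LSB = 3.65 / 2^19
LSB = 3.65 / 524288
LSB = 6.96e-06 V = 0.00696182 mV

0.00696182 mV


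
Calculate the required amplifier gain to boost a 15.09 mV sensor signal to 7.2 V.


Gain = Vout / Vin (converting to same units).
G = 7.2 V / 15.09 mV
G = 7200.0 mV / 15.09 mV
G = 477.14

477.14


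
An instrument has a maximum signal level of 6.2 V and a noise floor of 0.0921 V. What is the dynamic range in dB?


Dynamic range = 20 * log10(Vmax / Vnoise).
DR = 20 * log10(6.2 / 0.0921)
DR = 20 * log10(67.32)
DR = 36.56 dB

36.56 dB


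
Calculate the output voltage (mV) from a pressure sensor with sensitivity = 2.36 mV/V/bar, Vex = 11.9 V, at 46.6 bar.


Output = sensitivity * Vex * P.
Vout = 2.36 * 11.9 * 46.6
Vout = 28.084 * 46.6
Vout = 1308.71 mV

1308.71 mV


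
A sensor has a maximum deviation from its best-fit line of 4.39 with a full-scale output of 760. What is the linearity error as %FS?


Linearity error = (max deviation / full scale) * 100%.
Linearity = (4.39 / 760) * 100
Linearity = 0.578 %FS

0.578 %FS


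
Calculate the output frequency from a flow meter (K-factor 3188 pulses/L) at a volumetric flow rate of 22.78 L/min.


Frequency = K * Q / 60 (converting L/min to L/s).
f = 3188 * 22.78 / 60
f = 72622.64 / 60
f = 1210.38 Hz

1210.38 Hz


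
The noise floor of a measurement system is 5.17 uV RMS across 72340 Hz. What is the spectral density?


Noise spectral density = Vrms / sqrt(BW).
NSD = 5.17 / sqrt(72340)
NSD = 5.17 / 268.961
NSD = 0.0192 uV/sqrt(Hz)

0.0192 uV/sqrt(Hz)


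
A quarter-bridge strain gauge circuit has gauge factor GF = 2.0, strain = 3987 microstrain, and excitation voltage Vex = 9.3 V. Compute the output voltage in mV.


Quarter bridge output: Vout = (GF * epsilon * Vex) / 4.
Vout = (2.0 * 3987e-6 * 9.3) / 4
Vout = 0.0741582 / 4 V
Vout = 0.01853955 V = 18.5396 mV

18.5396 mV


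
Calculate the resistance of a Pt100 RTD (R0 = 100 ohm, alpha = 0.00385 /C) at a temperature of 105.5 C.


The RTD equation: Rt = R0 * (1 + alpha * T).
Rt = 100 * (1 + 0.00385 * 105.5)
Rt = 100 * (1 + 0.406175)
Rt = 100 * 1.406175
Rt = 140.618 ohm

140.618 ohm


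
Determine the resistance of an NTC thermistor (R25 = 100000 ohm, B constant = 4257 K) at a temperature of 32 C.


NTC thermistor equation: Rt = R25 * exp(B * (1/T - 1/T25)).
T in Kelvin: 305.15 K, T25 = 298.15 K
1/T - 1/T25 = 1/305.15 - 1/298.15 = -7.694e-05
B * (1/T - 1/T25) = 4257 * -7.694e-05 = -0.3275
Rt = 100000 * exp(-0.3275) = 72070.0 ohm

72070.0 ohm


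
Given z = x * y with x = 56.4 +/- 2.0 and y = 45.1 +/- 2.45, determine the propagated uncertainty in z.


For a product z = x*y, the relative uncertainty is:
uz/z = sqrt((ux/x)^2 + (uy/y)^2)
Relative uncertainties: ux/x = 2.0/56.4 = 0.035461
uy/y = 2.45/45.1 = 0.054324
z = 56.4 * 45.1 = 2543.6
uz = 2543.6 * sqrt(0.035461^2 + 0.054324^2) = 165.014

165.014


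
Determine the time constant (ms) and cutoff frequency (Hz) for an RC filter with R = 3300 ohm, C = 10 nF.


Time constant: tau = R * C.
tau = 3300 * 1.00e-08 = 3.3e-05 s
tau = 0.033 ms
Cutoff frequency: fc = 1 / (2*pi*R*C).
fc = 1 / (2*pi*3.3e-05) = 4822.88 Hz

tau = 0.033 ms, fc = 4822.88 Hz


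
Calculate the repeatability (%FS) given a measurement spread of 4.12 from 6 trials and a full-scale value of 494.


Repeatability = (spread / full scale) * 100%.
R = (4.12 / 494) * 100
R = 0.834 %FS

0.834 %FS


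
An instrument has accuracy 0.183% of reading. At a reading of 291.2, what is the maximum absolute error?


Absolute error = (accuracy% / 100) * reading.
Error = (0.183 / 100) * 291.2
Error = 0.00183 * 291.2
Error = 0.5329

0.5329


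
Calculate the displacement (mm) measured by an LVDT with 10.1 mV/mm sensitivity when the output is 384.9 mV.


Displacement = Vout / sensitivity.
d = 384.9 / 10.1
d = 38.109 mm

38.109 mm


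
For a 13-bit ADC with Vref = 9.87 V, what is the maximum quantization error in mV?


The maximum quantization error is +/- LSB/2.
LSB = Vref / 2^n = 9.87 / 8192 = 0.00120483 V
Max error = LSB / 2 = 0.00120483 / 2 = 0.00060242 V
Max error = 0.6024 mV

0.6024 mV


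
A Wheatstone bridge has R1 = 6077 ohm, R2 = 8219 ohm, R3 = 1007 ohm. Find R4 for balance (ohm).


At balance: R1*R4 = R2*R3, so R4 = R2*R3/R1.
R4 = 8219 * 1007 / 6077
R4 = 8276533 / 6077
R4 = 1361.94 ohm

1361.94 ohm


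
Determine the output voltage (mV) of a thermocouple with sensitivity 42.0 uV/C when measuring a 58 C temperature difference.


The thermocouple output V = sensitivity * dT.
V = 42.0 uV/C * 58 C
V = 2436.0 uV
V = 2.436 mV

2.436 mV


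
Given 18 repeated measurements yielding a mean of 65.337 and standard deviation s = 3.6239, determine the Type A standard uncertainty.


The standard uncertainty for Type A evaluation is u = s / sqrt(n).
u = 3.6239 / sqrt(18)
u = 3.6239 / 4.2426
u = 0.8542

0.8542


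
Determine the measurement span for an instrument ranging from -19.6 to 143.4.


Span = upper range - lower range.
Span = 143.4 - (-19.6)
Span = 163.0

163.0


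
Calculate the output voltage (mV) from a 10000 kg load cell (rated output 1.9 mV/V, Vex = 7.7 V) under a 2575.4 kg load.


Vout = rated_output * Vex * (load / capacity).
Vout = 1.9 * 7.7 * (2575.4 / 10000)
Vout = 1.9 * 7.7 * 0.25754
Vout = 3.768 mV

3.768 mV


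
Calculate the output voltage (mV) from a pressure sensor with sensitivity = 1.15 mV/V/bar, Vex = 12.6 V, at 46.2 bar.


Output = sensitivity * Vex * P.
Vout = 1.15 * 12.6 * 46.2
Vout = 14.49 * 46.2
Vout = 669.44 mV

669.44 mV


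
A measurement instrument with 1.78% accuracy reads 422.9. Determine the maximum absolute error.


Absolute error = (accuracy% / 100) * reading.
Error = (1.78 / 100) * 422.9
Error = 0.0178 * 422.9
Error = 7.5276

7.5276


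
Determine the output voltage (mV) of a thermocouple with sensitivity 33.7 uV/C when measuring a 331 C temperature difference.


The thermocouple output V = sensitivity * dT.
V = 33.7 uV/C * 331 C
V = 11154.7 uV
V = 11.155 mV

11.155 mV


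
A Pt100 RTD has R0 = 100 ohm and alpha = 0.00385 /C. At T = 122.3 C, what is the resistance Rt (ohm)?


The RTD equation: Rt = R0 * (1 + alpha * T).
Rt = 100 * (1 + 0.00385 * 122.3)
Rt = 100 * (1 + 0.470855)
Rt = 100 * 1.470855
Rt = 147.085 ohm

147.085 ohm


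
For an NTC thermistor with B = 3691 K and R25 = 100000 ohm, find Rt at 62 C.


NTC thermistor equation: Rt = R25 * exp(B * (1/T - 1/T25)).
T in Kelvin: 335.15 K, T25 = 298.15 K
1/T - 1/T25 = 1/335.15 - 1/298.15 = -0.00037028
B * (1/T - 1/T25) = 3691 * -0.00037028 = -1.3667
Rt = 100000 * exp(-1.3667) = 25494.8 ohm

25494.8 ohm


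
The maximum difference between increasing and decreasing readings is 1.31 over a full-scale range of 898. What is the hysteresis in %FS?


Hysteresis = (max difference / full scale) * 100%.
H = (1.31 / 898) * 100
H = 0.146 %FS

0.146 %FS


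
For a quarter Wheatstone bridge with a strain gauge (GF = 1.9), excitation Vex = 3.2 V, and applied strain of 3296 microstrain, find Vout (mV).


Quarter bridge output: Vout = (GF * epsilon * Vex) / 4.
Vout = (1.9 * 3296e-6 * 3.2) / 4
Vout = 0.02003968 / 4 V
Vout = 0.00500992 V = 5.0099 mV

5.0099 mV


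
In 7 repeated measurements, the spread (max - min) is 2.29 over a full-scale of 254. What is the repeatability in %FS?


Repeatability = (spread / full scale) * 100%.
R = (2.29 / 254) * 100
R = 0.902 %FS

0.902 %FS


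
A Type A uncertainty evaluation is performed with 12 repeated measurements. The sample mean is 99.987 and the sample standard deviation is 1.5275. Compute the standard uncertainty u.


The standard uncertainty for Type A evaluation is u = s / sqrt(n).
u = 1.5275 / sqrt(12)
u = 1.5275 / 3.4641
u = 0.441

0.441


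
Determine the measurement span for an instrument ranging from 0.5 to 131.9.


Span = upper range - lower range.
Span = 131.9 - (0.5)
Span = 131.4

131.4


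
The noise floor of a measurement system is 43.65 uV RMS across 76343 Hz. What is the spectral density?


Noise spectral density = Vrms / sqrt(BW).
NSD = 43.65 / sqrt(76343)
NSD = 43.65 / 276.3024
NSD = 0.158 uV/sqrt(Hz)

0.158 uV/sqrt(Hz)


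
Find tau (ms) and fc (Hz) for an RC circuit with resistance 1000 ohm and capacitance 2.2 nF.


Time constant: tau = R * C.
tau = 1000 * 2.20e-09 = 2.2e-06 s
tau = 0.0022 ms
Cutoff frequency: fc = 1 / (2*pi*R*C).
fc = 1 / (2*pi*2.2e-06) = 72343.16 Hz

tau = 0.0022 ms, fc = 72343.16 Hz


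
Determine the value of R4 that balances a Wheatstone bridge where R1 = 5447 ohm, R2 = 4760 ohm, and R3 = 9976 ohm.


At balance: R1*R4 = R2*R3, so R4 = R2*R3/R1.
R4 = 4760 * 9976 / 5447
R4 = 47485760 / 5447
R4 = 8717.78 ohm

8717.78 ohm


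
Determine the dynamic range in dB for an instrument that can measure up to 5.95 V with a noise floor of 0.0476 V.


Dynamic range = 20 * log10(Vmax / Vnoise).
DR = 20 * log10(5.95 / 0.0476)
DR = 20 * log10(125.0)
DR = 41.94 dB

41.94 dB


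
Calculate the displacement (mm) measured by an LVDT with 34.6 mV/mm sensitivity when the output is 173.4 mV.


Displacement = Vout / sensitivity.
d = 173.4 / 34.6
d = 5.012 mm

5.012 mm


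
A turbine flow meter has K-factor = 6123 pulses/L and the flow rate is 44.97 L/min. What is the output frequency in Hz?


Frequency = K * Q / 60 (converting L/min to L/s).
f = 6123 * 44.97 / 60
f = 275351.31 / 60
f = 4589.19 Hz

4589.19 Hz


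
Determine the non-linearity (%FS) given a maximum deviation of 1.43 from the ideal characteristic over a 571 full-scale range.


Linearity error = (max deviation / full scale) * 100%.
Linearity = (1.43 / 571) * 100
Linearity = 0.25 %FS

0.25 %FS


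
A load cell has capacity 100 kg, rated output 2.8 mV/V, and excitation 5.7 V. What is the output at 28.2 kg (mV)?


Vout = rated_output * Vex * (load / capacity).
Vout = 2.8 * 5.7 * (28.2 / 100)
Vout = 2.8 * 5.7 * 0.282
Vout = 4.501 mV

4.501 mV


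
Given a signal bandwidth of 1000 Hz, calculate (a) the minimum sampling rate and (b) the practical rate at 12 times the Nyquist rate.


By Nyquist theorem, fs_min = 2 * fmax.
fs_min = 2 * 1000 = 2000 Hz
Practical rate = 12 * fs_min = 12 * 2000 = 24000 Hz

fs_min = 2000 Hz, fs_practical = 24000 Hz


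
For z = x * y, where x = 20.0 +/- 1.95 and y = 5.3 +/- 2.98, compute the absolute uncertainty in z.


For a product z = x*y, the relative uncertainty is:
uz/z = sqrt((ux/x)^2 + (uy/y)^2)
Relative uncertainties: ux/x = 1.95/20.0 = 0.0975
uy/y = 2.98/5.3 = 0.562264
z = 20.0 * 5.3 = 106.0
uz = 106.0 * sqrt(0.0975^2 + 0.562264^2) = 60.489

60.489


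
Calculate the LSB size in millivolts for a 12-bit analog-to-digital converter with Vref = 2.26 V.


The resolution (LSB) of an ADC is Vref / 2^n.
LSB = 2.26 / 2^12
LSB = 2.26 / 4096
LSB = 0.00055176 V = 0.55175781 mV

0.55175781 mV


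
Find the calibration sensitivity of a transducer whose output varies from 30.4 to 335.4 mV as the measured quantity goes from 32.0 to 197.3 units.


Sensitivity = (y2 - y1) / (x2 - x1).
S = (335.4 - 30.4) / (197.3 - 32.0)
S = 305.0 / 165.3
S = 1.8451 mV/unit

1.8451 mV/unit


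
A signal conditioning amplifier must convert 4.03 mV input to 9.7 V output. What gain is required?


Gain = Vout / Vin (converting to same units).
G = 9.7 V / 4.03 mV
G = 9700.0 mV / 4.03 mV
G = 2406.95

2406.95


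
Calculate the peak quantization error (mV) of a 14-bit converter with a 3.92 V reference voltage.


The maximum quantization error is +/- LSB/2.
LSB = Vref / 2^n = 3.92 / 16384 = 0.00023926 V
Max error = LSB / 2 = 0.00023926 / 2 = 0.00011963 V
Max error = 0.1196 mV

0.1196 mV


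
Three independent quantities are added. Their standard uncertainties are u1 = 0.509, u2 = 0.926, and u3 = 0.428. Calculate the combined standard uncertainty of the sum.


For a sum of independent quantities, uc = sqrt(u1^2 + u2^2 + u3^2).
uc = sqrt(0.509^2 + 0.926^2 + 0.428^2)
uc = sqrt(0.259081 + 0.857476 + 0.183184)
uc = 1.1401

1.1401


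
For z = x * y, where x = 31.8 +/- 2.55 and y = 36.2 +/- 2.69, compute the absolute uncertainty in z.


For a product z = x*y, the relative uncertainty is:
uz/z = sqrt((ux/x)^2 + (uy/y)^2)
Relative uncertainties: ux/x = 2.55/31.8 = 0.080189
uy/y = 2.69/36.2 = 0.074309
z = 31.8 * 36.2 = 1151.2
uz = 1151.2 * sqrt(0.080189^2 + 0.074309^2) = 125.851

125.851


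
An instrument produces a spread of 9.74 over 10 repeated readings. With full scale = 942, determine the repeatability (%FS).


Repeatability = (spread / full scale) * 100%.
R = (9.74 / 942) * 100
R = 1.034 %FS

1.034 %FS


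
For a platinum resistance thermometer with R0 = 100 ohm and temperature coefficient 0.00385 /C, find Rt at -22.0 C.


The RTD equation: Rt = R0 * (1 + alpha * T).
Rt = 100 * (1 + 0.00385 * -22.0)
Rt = 100 * (1 + -0.0847)
Rt = 100 * 0.9153
Rt = 91.53 ohm

91.53 ohm


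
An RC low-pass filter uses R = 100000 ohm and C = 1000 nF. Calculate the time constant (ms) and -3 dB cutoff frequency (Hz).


Time constant: tau = R * C.
tau = 100000 * 1.00e-06 = 0.1 s
tau = 100.0 ms
Cutoff frequency: fc = 1 / (2*pi*R*C).
fc = 1 / (2*pi*0.1) = 1.59 Hz

tau = 100.0 ms, fc = 1.59 Hz


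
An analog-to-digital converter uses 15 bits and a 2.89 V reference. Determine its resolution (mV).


The resolution (LSB) of an ADC is Vref / 2^n.
LSB = 2.89 / 2^15
LSB = 2.89 / 32768
LSB = 8.82e-05 V = 0.0881958 mV

0.0881958 mV


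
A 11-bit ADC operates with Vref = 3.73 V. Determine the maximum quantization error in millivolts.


The maximum quantization error is +/- LSB/2.
LSB = Vref / 2^n = 3.73 / 2048 = 0.00182129 V
Max error = LSB / 2 = 0.00182129 / 2 = 0.00091064 V
Max error = 0.9106 mV

0.9106 mV


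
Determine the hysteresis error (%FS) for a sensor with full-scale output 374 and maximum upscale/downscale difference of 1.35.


Hysteresis = (max difference / full scale) * 100%.
H = (1.35 / 374) * 100
H = 0.361 %FS

0.361 %FS


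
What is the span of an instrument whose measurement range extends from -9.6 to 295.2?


Span = upper range - lower range.
Span = 295.2 - (-9.6)
Span = 304.8

304.8


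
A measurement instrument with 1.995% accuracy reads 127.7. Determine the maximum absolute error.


Absolute error = (accuracy% / 100) * reading.
Error = (1.995 / 100) * 127.7
Error = 0.01995 * 127.7
Error = 2.5476

2.5476


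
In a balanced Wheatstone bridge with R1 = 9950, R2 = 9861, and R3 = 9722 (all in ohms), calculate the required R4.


At balance: R1*R4 = R2*R3, so R4 = R2*R3/R1.
R4 = 9861 * 9722 / 9950
R4 = 95868642 / 9950
R4 = 9635.04 ohm

9635.04 ohm


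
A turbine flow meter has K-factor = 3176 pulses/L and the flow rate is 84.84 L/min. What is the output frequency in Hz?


Frequency = K * Q / 60 (converting L/min to L/s).
f = 3176 * 84.84 / 60
f = 269451.84 / 60
f = 4490.86 Hz

4490.86 Hz


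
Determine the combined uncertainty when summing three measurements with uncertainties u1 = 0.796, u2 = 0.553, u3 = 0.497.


For a sum of independent quantities, uc = sqrt(u1^2 + u2^2 + u3^2).
uc = sqrt(0.796^2 + 0.553^2 + 0.497^2)
uc = sqrt(0.633616 + 0.305809 + 0.247009)
uc = 1.0892

1.0892


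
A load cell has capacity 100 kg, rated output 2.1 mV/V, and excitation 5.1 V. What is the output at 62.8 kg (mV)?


Vout = rated_output * Vex * (load / capacity).
Vout = 2.1 * 5.1 * (62.8 / 100)
Vout = 2.1 * 5.1 * 0.628
Vout = 6.726 mV

6.726 mV


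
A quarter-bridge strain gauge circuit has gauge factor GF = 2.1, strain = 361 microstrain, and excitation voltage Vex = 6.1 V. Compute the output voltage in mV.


Quarter bridge output: Vout = (GF * epsilon * Vex) / 4.
Vout = (2.1 * 361e-6 * 6.1) / 4
Vout = 0.00462441 / 4 V
Vout = 0.0011561 V = 1.1561 mV

1.1561 mV


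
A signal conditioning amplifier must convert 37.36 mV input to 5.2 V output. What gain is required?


Gain = Vout / Vin (converting to same units).
G = 5.2 V / 37.36 mV
G = 5200.0 mV / 37.36 mV
G = 139.19

139.19


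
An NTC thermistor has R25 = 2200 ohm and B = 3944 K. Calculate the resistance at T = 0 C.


NTC thermistor equation: Rt = R25 * exp(B * (1/T - 1/T25)).
T in Kelvin: 273.15 K, T25 = 298.15 K
1/T - 1/T25 = 1/273.15 - 1/298.15 = 0.00030698
B * (1/T - 1/T25) = 3944 * 0.00030698 = 1.2107
Rt = 2200 * exp(1.2107) = 7382.9 ohm

7382.9 ohm


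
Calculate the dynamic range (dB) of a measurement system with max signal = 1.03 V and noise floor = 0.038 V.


Dynamic range = 20 * log10(Vmax / Vnoise).
DR = 20 * log10(1.03 / 0.038)
DR = 20 * log10(27.11)
DR = 28.66 dB

28.66 dB


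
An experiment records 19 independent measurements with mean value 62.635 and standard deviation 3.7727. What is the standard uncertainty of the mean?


The standard uncertainty for Type A evaluation is u = s / sqrt(n).
u = 3.7727 / sqrt(19)
u = 3.7727 / 4.3589
u = 0.8655

0.8655


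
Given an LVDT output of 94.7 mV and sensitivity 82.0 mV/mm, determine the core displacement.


Displacement = Vout / sensitivity.
d = 94.7 / 82.0
d = 1.155 mm

1.155 mm


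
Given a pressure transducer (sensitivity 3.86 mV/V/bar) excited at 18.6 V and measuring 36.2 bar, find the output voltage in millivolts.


Output = sensitivity * Vex * P.
Vout = 3.86 * 18.6 * 36.2
Vout = 71.796 * 36.2
Vout = 2599.02 mV

2599.02 mV


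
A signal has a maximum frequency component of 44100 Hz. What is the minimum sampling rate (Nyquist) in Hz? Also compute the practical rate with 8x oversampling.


By Nyquist theorem, fs_min = 2 * fmax.
fs_min = 2 * 44100 = 88200 Hz
Practical rate = 8 * fs_min = 8 * 88200 = 705600 Hz

fs_min = 88200 Hz, fs_practical = 705600 Hz


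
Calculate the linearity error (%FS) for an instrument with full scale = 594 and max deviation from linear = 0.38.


Linearity error = (max deviation / full scale) * 100%.
Linearity = (0.38 / 594) * 100
Linearity = 0.064 %FS

0.064 %FS


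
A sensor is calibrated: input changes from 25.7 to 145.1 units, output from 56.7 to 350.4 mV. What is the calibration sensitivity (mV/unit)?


Sensitivity = (y2 - y1) / (x2 - x1).
S = (350.4 - 56.7) / (145.1 - 25.7)
S = 293.7 / 119.4
S = 2.4598 mV/unit

2.4598 mV/unit


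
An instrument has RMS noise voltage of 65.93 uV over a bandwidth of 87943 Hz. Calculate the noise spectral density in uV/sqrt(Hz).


Noise spectral density = Vrms / sqrt(BW).
NSD = 65.93 / sqrt(87943)
NSD = 65.93 / 296.5519
NSD = 0.2223 uV/sqrt(Hz)

0.2223 uV/sqrt(Hz)


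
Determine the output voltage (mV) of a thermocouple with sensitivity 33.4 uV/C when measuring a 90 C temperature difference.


The thermocouple output V = sensitivity * dT.
V = 33.4 uV/C * 90 C
V = 3006.0 uV
V = 3.006 mV

3.006 mV


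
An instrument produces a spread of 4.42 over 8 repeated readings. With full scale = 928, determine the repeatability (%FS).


Repeatability = (spread / full scale) * 100%.
R = (4.42 / 928) * 100
R = 0.476 %FS

0.476 %FS


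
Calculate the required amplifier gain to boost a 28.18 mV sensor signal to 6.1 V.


Gain = Vout / Vin (converting to same units).
G = 6.1 V / 28.18 mV
G = 6100.0 mV / 28.18 mV
G = 216.47

216.47


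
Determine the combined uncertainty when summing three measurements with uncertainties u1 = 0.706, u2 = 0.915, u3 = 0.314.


For a sum of independent quantities, uc = sqrt(u1^2 + u2^2 + u3^2).
uc = sqrt(0.706^2 + 0.915^2 + 0.314^2)
uc = sqrt(0.498436 + 0.837225 + 0.098596)
uc = 1.1976

1.1976


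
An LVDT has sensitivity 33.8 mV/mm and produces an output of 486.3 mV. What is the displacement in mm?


Displacement = Vout / sensitivity.
d = 486.3 / 33.8
d = 14.388 mm

14.388 mm


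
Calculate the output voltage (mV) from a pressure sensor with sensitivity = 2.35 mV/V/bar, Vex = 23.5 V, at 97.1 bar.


Output = sensitivity * Vex * P.
Vout = 2.35 * 23.5 * 97.1
Vout = 55.225 * 97.1
Vout = 5362.35 mV

5362.35 mV


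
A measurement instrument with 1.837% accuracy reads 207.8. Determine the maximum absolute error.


Absolute error = (accuracy% / 100) * reading.
Error = (1.837 / 100) * 207.8
Error = 0.01837 * 207.8
Error = 3.8173

3.8173


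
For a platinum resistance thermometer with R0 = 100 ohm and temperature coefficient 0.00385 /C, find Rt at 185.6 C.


The RTD equation: Rt = R0 * (1 + alpha * T).
Rt = 100 * (1 + 0.00385 * 185.6)
Rt = 100 * (1 + 0.71456)
Rt = 100 * 1.71456
Rt = 171.456 ohm

171.456 ohm


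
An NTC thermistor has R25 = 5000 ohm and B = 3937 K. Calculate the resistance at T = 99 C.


NTC thermistor equation: Rt = R25 * exp(B * (1/T - 1/T25)).
T in Kelvin: 372.15 K, T25 = 298.15 K
1/T - 1/T25 = 1/372.15 - 1/298.15 = -0.00066693
B * (1/T - 1/T25) = 3937 * -0.00066693 = -2.6257
Rt = 5000 * exp(-2.6257) = 361.9 ohm

361.9 ohm


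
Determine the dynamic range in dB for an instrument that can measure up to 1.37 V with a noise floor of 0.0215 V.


Dynamic range = 20 * log10(Vmax / Vnoise).
DR = 20 * log10(1.37 / 0.0215)
DR = 20 * log10(63.72)
DR = 36.09 dB

36.09 dB


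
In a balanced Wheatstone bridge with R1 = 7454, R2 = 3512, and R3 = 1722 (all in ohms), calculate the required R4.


At balance: R1*R4 = R2*R3, so R4 = R2*R3/R1.
R4 = 3512 * 1722 / 7454
R4 = 6047664 / 7454
R4 = 811.33 ohm

811.33 ohm


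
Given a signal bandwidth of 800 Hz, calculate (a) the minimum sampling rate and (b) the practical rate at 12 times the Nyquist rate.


By Nyquist theorem, fs_min = 2 * fmax.
fs_min = 2 * 800 = 1600 Hz
Practical rate = 12 * fs_min = 12 * 1600 = 19200 Hz

fs_min = 1600 Hz, fs_practical = 19200 Hz


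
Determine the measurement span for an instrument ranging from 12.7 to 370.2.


Span = upper range - lower range.
Span = 370.2 - (12.7)
Span = 357.5

357.5


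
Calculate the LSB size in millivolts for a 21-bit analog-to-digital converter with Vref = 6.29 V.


The resolution (LSB) of an ADC is Vref / 2^n.
LSB = 6.29 / 2^21
LSB = 6.29 / 2097152
LSB = 3e-06 V = 0.00299931 mV

0.00299931 mV


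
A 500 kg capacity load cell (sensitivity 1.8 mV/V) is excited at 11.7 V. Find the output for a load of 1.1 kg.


Vout = rated_output * Vex * (load / capacity).
Vout = 1.8 * 11.7 * (1.1 / 500)
Vout = 1.8 * 11.7 * 0.0022
Vout = 0.046 mV

0.046 mV


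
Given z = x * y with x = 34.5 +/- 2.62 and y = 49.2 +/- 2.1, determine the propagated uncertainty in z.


For a product z = x*y, the relative uncertainty is:
uz/z = sqrt((ux/x)^2 + (uy/y)^2)
Relative uncertainties: ux/x = 2.62/34.5 = 0.075942
uy/y = 2.1/49.2 = 0.042683
z = 34.5 * 49.2 = 1697.4
uz = 1697.4 * sqrt(0.075942^2 + 0.042683^2) = 147.869

147.869


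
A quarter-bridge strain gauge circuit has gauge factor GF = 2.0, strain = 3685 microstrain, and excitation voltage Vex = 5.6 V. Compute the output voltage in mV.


Quarter bridge output: Vout = (GF * epsilon * Vex) / 4.
Vout = (2.0 * 3685e-6 * 5.6) / 4
Vout = 0.041272 / 4 V
Vout = 0.010318 V = 10.318 mV

10.318 mV


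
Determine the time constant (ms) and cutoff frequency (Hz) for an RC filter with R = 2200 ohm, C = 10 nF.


Time constant: tau = R * C.
tau = 2200 * 1.00e-08 = 2.2e-05 s
tau = 0.022 ms
Cutoff frequency: fc = 1 / (2*pi*R*C).
fc = 1 / (2*pi*2.2e-05) = 7234.32 Hz

tau = 0.022 ms, fc = 7234.32 Hz


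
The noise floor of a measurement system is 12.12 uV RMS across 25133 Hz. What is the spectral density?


Noise spectral density = Vrms / sqrt(BW).
NSD = 12.12 / sqrt(25133)
NSD = 12.12 / 158.5339
NSD = 0.0765 uV/sqrt(Hz)

0.0765 uV/sqrt(Hz)


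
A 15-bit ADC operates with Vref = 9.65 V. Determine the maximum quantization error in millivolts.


The maximum quantization error is +/- LSB/2.
LSB = Vref / 2^n = 9.65 / 32768 = 0.00029449 V
Max error = LSB / 2 = 0.00029449 / 2 = 0.00014725 V
Max error = 0.1472 mV

0.1472 mV


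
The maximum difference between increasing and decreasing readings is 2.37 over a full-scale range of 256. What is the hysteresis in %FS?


Hysteresis = (max difference / full scale) * 100%.
H = (2.37 / 256) * 100
H = 0.926 %FS

0.926 %FS


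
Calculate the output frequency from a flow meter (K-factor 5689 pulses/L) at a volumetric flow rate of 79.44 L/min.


Frequency = K * Q / 60 (converting L/min to L/s).
f = 5689 * 79.44 / 60
f = 451934.16 / 60
f = 7532.24 Hz

7532.24 Hz


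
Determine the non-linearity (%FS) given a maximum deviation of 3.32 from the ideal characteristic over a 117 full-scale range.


Linearity error = (max deviation / full scale) * 100%.
Linearity = (3.32 / 117) * 100
Linearity = 2.838 %FS

2.838 %FS


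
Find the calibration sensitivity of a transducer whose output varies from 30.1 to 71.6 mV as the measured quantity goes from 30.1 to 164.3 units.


Sensitivity = (y2 - y1) / (x2 - x1).
S = (71.6 - 30.1) / (164.3 - 30.1)
S = 41.5 / 134.2
S = 0.3092 mV/unit

0.3092 mV/unit


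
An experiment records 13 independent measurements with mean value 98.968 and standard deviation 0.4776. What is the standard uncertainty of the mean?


The standard uncertainty for Type A evaluation is u = s / sqrt(n).
u = 0.4776 / sqrt(13)
u = 0.4776 / 3.6056
u = 0.1325

0.1325


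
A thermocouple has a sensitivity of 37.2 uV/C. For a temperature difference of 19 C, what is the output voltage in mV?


The thermocouple output V = sensitivity * dT.
V = 37.2 uV/C * 19 C
V = 706.8 uV
V = 0.707 mV

0.707 mV


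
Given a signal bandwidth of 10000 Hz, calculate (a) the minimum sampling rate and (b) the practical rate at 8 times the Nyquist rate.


By Nyquist theorem, fs_min = 2 * fmax.
fs_min = 2 * 10000 = 20000 Hz
Practical rate = 8 * fs_min = 8 * 20000 = 160000 Hz

fs_min = 20000 Hz, fs_practical = 160000 Hz


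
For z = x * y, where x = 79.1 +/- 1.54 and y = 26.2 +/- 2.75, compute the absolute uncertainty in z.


For a product z = x*y, the relative uncertainty is:
uz/z = sqrt((ux/x)^2 + (uy/y)^2)
Relative uncertainties: ux/x = 1.54/79.1 = 0.019469
uy/y = 2.75/26.2 = 0.104962
z = 79.1 * 26.2 = 2072.4
uz = 2072.4 * sqrt(0.019469^2 + 0.104962^2) = 221.235

221.235


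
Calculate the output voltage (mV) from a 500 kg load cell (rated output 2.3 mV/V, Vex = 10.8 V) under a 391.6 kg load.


Vout = rated_output * Vex * (load / capacity).
Vout = 2.3 * 10.8 * (391.6 / 500)
Vout = 2.3 * 10.8 * 0.7832
Vout = 19.455 mV

19.455 mV


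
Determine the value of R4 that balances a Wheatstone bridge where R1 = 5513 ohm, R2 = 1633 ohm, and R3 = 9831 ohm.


At balance: R1*R4 = R2*R3, so R4 = R2*R3/R1.
R4 = 1633 * 9831 / 5513
R4 = 16054023 / 5513
R4 = 2912.03 ohm

2912.03 ohm


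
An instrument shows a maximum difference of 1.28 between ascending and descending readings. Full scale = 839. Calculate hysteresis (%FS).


Hysteresis = (max difference / full scale) * 100%.
H = (1.28 / 839) * 100
H = 0.153 %FS

0.153 %FS


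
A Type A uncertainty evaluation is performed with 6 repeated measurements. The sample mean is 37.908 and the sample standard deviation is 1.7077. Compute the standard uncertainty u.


The standard uncertainty for Type A evaluation is u = s / sqrt(n).
u = 1.7077 / sqrt(6)
u = 1.7077 / 2.4495
u = 0.6972

0.6972


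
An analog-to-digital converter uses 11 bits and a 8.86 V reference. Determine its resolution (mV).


The resolution (LSB) of an ADC is Vref / 2^n.
LSB = 8.86 / 2^11
LSB = 8.86 / 2048
LSB = 0.00432617 V = 4.32617188 mV

4.32617188 mV


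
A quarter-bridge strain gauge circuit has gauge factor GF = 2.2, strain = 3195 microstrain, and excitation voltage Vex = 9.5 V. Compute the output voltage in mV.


Quarter bridge output: Vout = (GF * epsilon * Vex) / 4.
Vout = (2.2 * 3195e-6 * 9.5) / 4
Vout = 0.0667755 / 4 V
Vout = 0.01669388 V = 16.6939 mV

16.6939 mV


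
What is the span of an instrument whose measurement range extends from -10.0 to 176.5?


Span = upper range - lower range.
Span = 176.5 - (-10.0)
Span = 186.5

186.5


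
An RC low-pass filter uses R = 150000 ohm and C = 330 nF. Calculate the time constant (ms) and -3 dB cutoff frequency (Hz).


Time constant: tau = R * C.
tau = 150000 * 3.30e-07 = 0.0495 s
tau = 49.5 ms
Cutoff frequency: fc = 1 / (2*pi*R*C).
fc = 1 / (2*pi*0.0495) = 3.22 Hz

tau = 49.5 ms, fc = 3.22 Hz


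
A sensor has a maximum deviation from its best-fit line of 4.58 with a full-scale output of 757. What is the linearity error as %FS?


Linearity error = (max deviation / full scale) * 100%.
Linearity = (4.58 / 757) * 100
Linearity = 0.605 %FS

0.605 %FS


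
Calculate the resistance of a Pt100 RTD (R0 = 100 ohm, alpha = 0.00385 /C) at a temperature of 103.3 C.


The RTD equation: Rt = R0 * (1 + alpha * T).
Rt = 100 * (1 + 0.00385 * 103.3)
Rt = 100 * (1 + 0.397705)
Rt = 100 * 1.397705
Rt = 139.77 ohm

139.77 ohm


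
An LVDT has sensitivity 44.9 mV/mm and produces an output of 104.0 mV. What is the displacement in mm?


Displacement = Vout / sensitivity.
d = 104.0 / 44.9
d = 2.316 mm

2.316 mm


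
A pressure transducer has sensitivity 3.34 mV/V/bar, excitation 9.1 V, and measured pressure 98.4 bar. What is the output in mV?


Output = sensitivity * Vex * P.
Vout = 3.34 * 9.1 * 98.4
Vout = 30.394 * 98.4
Vout = 2990.77 mV

2990.77 mV


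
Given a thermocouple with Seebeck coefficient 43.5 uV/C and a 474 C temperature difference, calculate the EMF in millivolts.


The thermocouple output V = sensitivity * dT.
V = 43.5 uV/C * 474 C
V = 20619.0 uV
V = 20.619 mV

20.619 mV


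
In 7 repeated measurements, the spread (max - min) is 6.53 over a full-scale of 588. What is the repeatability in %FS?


Repeatability = (spread / full scale) * 100%.
R = (6.53 / 588) * 100
R = 1.111 %FS

1.111 %FS


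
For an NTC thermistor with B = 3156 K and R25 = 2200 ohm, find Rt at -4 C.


NTC thermistor equation: Rt = R25 * exp(B * (1/T - 1/T25)).
T in Kelvin: 269.15 K, T25 = 298.15 K
1/T - 1/T25 = 1/269.15 - 1/298.15 = 0.00036138
B * (1/T - 1/T25) = 3156 * 0.00036138 = 1.1405
Rt = 2200 * exp(1.1405) = 6882.5 ohm

6882.5 ohm


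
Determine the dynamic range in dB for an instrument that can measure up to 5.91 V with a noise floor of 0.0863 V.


Dynamic range = 20 * log10(Vmax / Vnoise).
DR = 20 * log10(5.91 / 0.0863)
DR = 20 * log10(68.48)
DR = 36.71 dB

36.71 dB


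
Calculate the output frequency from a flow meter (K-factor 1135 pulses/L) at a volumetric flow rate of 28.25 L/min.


Frequency = K * Q / 60 (converting L/min to L/s).
f = 1135 * 28.25 / 60
f = 32063.75 / 60
f = 534.4 Hz

534.4 Hz


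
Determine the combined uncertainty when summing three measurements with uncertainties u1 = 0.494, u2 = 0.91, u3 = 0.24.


For a sum of independent quantities, uc = sqrt(u1^2 + u2^2 + u3^2).
uc = sqrt(0.494^2 + 0.91^2 + 0.24^2)
uc = sqrt(0.244036 + 0.8281 + 0.0576)
uc = 1.0629

1.0629


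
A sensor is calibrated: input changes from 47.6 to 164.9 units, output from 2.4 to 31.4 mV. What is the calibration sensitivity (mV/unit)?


Sensitivity = (y2 - y1) / (x2 - x1).
S = (31.4 - 2.4) / (164.9 - 47.6)
S = 29.0 / 117.3
S = 0.2472 mV/unit

0.2472 mV/unit


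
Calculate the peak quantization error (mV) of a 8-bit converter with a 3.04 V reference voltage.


The maximum quantization error is +/- LSB/2.
LSB = Vref / 2^n = 3.04 / 256 = 0.011875 V
Max error = LSB / 2 = 0.011875 / 2 = 0.0059375 V
Max error = 5.9375 mV

5.9375 mV


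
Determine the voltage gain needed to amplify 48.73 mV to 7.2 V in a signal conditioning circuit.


Gain = Vout / Vin (converting to same units).
G = 7.2 V / 48.73 mV
G = 7200.0 mV / 48.73 mV
G = 147.75

147.75


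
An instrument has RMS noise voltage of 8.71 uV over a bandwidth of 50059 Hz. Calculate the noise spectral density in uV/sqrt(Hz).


Noise spectral density = Vrms / sqrt(BW).
NSD = 8.71 / sqrt(50059)
NSD = 8.71 / 223.7387
NSD = 0.0389 uV/sqrt(Hz)

0.0389 uV/sqrt(Hz)


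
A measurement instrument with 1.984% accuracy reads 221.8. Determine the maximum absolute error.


Absolute error = (accuracy% / 100) * reading.
Error = (1.984 / 100) * 221.8
Error = 0.01984 * 221.8
Error = 4.4005

4.4005


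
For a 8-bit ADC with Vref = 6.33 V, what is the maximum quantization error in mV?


The maximum quantization error is +/- LSB/2.
LSB = Vref / 2^n = 6.33 / 256 = 0.02472656 V
Max error = LSB / 2 = 0.02472656 / 2 = 0.01236328 V
Max error = 12.3633 mV

12.3633 mV


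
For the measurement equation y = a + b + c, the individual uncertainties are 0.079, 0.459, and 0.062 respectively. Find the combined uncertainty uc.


For a sum of independent quantities, uc = sqrt(u1^2 + u2^2 + u3^2).
uc = sqrt(0.079^2 + 0.459^2 + 0.062^2)
uc = sqrt(0.006241 + 0.210681 + 0.003844)
uc = 0.4699

0.4699


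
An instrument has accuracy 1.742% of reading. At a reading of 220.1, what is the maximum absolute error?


Absolute error = (accuracy% / 100) * reading.
Error = (1.742 / 100) * 220.1
Error = 0.01742 * 220.1
Error = 3.8341

3.8341


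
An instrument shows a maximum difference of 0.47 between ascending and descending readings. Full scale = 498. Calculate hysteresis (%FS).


Hysteresis = (max difference / full scale) * 100%.
H = (0.47 / 498) * 100
H = 0.094 %FS

0.094 %FS


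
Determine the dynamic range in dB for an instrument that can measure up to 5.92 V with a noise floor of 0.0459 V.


Dynamic range = 20 * log10(Vmax / Vnoise).
DR = 20 * log10(5.92 / 0.0459)
DR = 20 * log10(128.98)
DR = 42.21 dB

42.21 dB


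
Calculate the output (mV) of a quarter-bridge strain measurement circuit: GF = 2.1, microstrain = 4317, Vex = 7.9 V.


Quarter bridge output: Vout = (GF * epsilon * Vex) / 4.
Vout = (2.1 * 4317e-6 * 7.9) / 4
Vout = 0.07161903 / 4 V
Vout = 0.01790476 V = 17.9048 mV

17.9048 mV


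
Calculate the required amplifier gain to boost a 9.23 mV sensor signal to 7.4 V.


Gain = Vout / Vin (converting to same units).
G = 7.4 V / 9.23 mV
G = 7400.0 mV / 9.23 mV
G = 801.73

801.73


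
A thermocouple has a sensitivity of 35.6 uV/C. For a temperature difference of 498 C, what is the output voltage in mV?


The thermocouple output V = sensitivity * dT.
V = 35.6 uV/C * 498 C
V = 17728.8 uV
V = 17.729 mV

17.729 mV


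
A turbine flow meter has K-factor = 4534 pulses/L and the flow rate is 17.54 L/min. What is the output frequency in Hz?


Frequency = K * Q / 60 (converting L/min to L/s).
f = 4534 * 17.54 / 60
f = 79526.36 / 60
f = 1325.44 Hz

1325.44 Hz


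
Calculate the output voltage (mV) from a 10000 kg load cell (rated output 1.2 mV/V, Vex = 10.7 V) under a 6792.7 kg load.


Vout = rated_output * Vex * (load / capacity).
Vout = 1.2 * 10.7 * (6792.7 / 10000)
Vout = 1.2 * 10.7 * 0.67927
Vout = 8.722 mV

8.722 mV


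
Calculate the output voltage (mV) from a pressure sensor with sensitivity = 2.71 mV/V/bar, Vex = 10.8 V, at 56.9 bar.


Output = sensitivity * Vex * P.
Vout = 2.71 * 10.8 * 56.9
Vout = 29.268 * 56.9
Vout = 1665.35 mV

1665.35 mV


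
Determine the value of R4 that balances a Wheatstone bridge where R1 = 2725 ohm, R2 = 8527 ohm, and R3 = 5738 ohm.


At balance: R1*R4 = R2*R3, so R4 = R2*R3/R1.
R4 = 8527 * 5738 / 2725
R4 = 48927926 / 2725
R4 = 17955.2 ohm

17955.2 ohm


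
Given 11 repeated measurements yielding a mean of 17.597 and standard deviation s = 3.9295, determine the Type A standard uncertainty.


The standard uncertainty for Type A evaluation is u = s / sqrt(n).
u = 3.9295 / sqrt(11)
u = 3.9295 / 3.3166
u = 1.1848

1.1848


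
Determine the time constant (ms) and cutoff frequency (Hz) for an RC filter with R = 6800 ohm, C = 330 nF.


Time constant: tau = R * C.
tau = 6800 * 3.30e-07 = 0.002244 s
tau = 2.244 ms
Cutoff frequency: fc = 1 / (2*pi*R*C).
fc = 1 / (2*pi*0.002244) = 70.92 Hz

tau = 2.244 ms, fc = 70.92 Hz


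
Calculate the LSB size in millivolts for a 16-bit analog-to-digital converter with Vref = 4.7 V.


The resolution (LSB) of an ADC is Vref / 2^n.
LSB = 4.7 / 2^16
LSB = 4.7 / 65536
LSB = 7.172e-05 V = 0.07171631 mV

0.07171631 mV


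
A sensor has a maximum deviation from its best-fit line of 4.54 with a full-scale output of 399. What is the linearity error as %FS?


Linearity error = (max deviation / full scale) * 100%.
Linearity = (4.54 / 399) * 100
Linearity = 1.138 %FS

1.138 %FS


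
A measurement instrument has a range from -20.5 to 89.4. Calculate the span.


Span = upper range - lower range.
Span = 89.4 - (-20.5)
Span = 109.9

109.9


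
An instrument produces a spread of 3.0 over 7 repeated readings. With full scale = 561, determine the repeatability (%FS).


Repeatability = (spread / full scale) * 100%.
R = (3.0 / 561) * 100
R = 0.535 %FS

0.535 %FS


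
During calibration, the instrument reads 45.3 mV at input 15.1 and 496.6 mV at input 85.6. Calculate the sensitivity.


Sensitivity = (y2 - y1) / (x2 - x1).
S = (496.6 - 45.3) / (85.6 - 15.1)
S = 451.3 / 70.5
S = 6.4014 mV/unit

6.4014 mV/unit


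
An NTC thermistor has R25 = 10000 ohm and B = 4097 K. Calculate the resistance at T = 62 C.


NTC thermistor equation: Rt = R25 * exp(B * (1/T - 1/T25)).
T in Kelvin: 335.15 K, T25 = 298.15 K
1/T - 1/T25 = 1/335.15 - 1/298.15 = -0.00037028
B * (1/T - 1/T25) = 4097 * -0.00037028 = -1.517
Rt = 10000 * exp(-1.517) = 2193.6 ohm

2193.6 ohm


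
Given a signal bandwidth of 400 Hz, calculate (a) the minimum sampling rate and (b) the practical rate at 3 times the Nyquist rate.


By Nyquist theorem, fs_min = 2 * fmax.
fs_min = 2 * 400 = 800 Hz
Practical rate = 3 * fs_min = 3 * 800 = 2400 Hz

fs_min = 800 Hz, fs_practical = 2400 Hz


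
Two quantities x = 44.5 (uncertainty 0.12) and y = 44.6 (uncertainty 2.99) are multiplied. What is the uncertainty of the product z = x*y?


For a product z = x*y, the relative uncertainty is:
uz/z = sqrt((ux/x)^2 + (uy/y)^2)
Relative uncertainties: ux/x = 0.12/44.5 = 0.002697
uy/y = 2.99/44.6 = 0.06704
z = 44.5 * 44.6 = 1984.7
uz = 1984.7 * sqrt(0.002697^2 + 0.06704^2) = 133.163

133.163


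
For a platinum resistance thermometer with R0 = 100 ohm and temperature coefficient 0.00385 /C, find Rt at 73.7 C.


The RTD equation: Rt = R0 * (1 + alpha * T).
Rt = 100 * (1 + 0.00385 * 73.7)
Rt = 100 * (1 + 0.283745)
Rt = 100 * 1.283745
Rt = 128.375 ohm

128.375 ohm


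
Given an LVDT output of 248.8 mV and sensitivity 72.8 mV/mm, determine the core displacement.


Displacement = Vout / sensitivity.
d = 248.8 / 72.8
d = 3.418 mm

3.418 mm


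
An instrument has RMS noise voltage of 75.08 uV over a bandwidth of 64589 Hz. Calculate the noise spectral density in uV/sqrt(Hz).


Noise spectral density = Vrms / sqrt(BW).
NSD = 75.08 / sqrt(64589)
NSD = 75.08 / 254.1437
NSD = 0.2954 uV/sqrt(Hz)

0.2954 uV/sqrt(Hz)


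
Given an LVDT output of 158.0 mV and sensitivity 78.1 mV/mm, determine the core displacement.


Displacement = Vout / sensitivity.
d = 158.0 / 78.1
d = 2.023 mm

2.023 mm


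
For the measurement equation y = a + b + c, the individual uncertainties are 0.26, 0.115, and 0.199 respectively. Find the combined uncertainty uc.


For a sum of independent quantities, uc = sqrt(u1^2 + u2^2 + u3^2).
uc = sqrt(0.26^2 + 0.115^2 + 0.199^2)
uc = sqrt(0.0676 + 0.013225 + 0.039601)
uc = 0.347

0.347


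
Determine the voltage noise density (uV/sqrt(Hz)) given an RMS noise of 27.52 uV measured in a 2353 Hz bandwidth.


Noise spectral density = Vrms / sqrt(BW).
NSD = 27.52 / sqrt(2353)
NSD = 27.52 / 48.5077
NSD = 0.5673 uV/sqrt(Hz)

0.5673 uV/sqrt(Hz)


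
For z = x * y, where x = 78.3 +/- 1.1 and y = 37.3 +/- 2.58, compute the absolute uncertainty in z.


For a product z = x*y, the relative uncertainty is:
uz/z = sqrt((ux/x)^2 + (uy/y)^2)
Relative uncertainties: ux/x = 1.1/78.3 = 0.014049
uy/y = 2.58/37.3 = 0.069169
z = 78.3 * 37.3 = 2920.6
uz = 2920.6 * sqrt(0.014049^2 + 0.069169^2) = 206.139

206.139
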